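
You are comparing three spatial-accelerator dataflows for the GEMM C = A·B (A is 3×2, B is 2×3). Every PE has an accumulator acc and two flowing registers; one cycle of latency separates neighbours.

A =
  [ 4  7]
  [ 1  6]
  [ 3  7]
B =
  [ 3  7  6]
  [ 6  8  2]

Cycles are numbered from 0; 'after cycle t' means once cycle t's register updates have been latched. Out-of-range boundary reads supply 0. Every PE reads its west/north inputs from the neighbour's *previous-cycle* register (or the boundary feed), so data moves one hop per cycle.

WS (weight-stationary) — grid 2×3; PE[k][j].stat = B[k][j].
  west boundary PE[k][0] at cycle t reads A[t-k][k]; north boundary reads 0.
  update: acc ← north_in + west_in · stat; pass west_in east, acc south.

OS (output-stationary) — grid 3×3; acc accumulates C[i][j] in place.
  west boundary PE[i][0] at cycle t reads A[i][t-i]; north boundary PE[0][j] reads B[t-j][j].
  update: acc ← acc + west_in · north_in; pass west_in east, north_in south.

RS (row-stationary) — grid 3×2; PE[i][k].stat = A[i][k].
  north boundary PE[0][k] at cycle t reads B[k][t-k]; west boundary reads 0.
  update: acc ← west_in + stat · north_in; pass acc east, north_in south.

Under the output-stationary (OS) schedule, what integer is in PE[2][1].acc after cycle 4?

OS (3×3). Following PE[2][1] plus its west/north inputs:
  t=0 PE[1][1]: acc=0 h=0 v=0
  t=0 PE[2][0]: acc=0 h=0 v=0
  t=0 PE[2][1]: acc=0 h=0 v=0
  t=1 PE[1][1]: acc=0 h=0 v=0
  t=1 PE[2][0]: acc=0 h=0 v=0
  t=1 PE[2][1]: acc=0 h=0 v=0
  t=2 PE[1][1]: acc=7 h=1 v=7
  t=2 PE[2][0]: acc=9 h=3 v=3
  t=2 PE[2][1]: acc=0 h=0 v=0
  t=3 PE[1][1]: acc=55 h=6 v=8
  t=3 PE[2][0]: acc=51 h=7 v=6
  t=3 PE[2][1]: acc=21 h=3 v=7
  t=4 PE[1][1]: acc=55 h=0 v=0
  t=4 PE[2][0]: acc=51 h=0 v=0
  t=4 PE[2][1]: acc=77 h=7 v=8

PE[2][1].acc = 77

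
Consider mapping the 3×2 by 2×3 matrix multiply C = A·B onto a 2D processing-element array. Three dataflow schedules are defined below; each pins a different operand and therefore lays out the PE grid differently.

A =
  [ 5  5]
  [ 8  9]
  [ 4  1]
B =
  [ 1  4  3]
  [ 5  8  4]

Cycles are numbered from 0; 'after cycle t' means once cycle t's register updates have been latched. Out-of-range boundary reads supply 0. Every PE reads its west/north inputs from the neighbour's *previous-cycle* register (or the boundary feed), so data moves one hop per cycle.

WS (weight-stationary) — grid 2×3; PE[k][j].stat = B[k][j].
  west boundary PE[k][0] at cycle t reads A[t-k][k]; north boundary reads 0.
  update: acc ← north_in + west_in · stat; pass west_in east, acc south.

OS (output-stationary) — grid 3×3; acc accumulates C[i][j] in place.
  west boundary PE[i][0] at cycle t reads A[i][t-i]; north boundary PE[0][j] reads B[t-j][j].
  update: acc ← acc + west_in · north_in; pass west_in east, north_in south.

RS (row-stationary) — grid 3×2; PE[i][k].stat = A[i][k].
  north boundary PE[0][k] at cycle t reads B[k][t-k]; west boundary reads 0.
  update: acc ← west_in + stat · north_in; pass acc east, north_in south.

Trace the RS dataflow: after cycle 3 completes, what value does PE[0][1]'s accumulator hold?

Tracing RS — 3×2 array, target PE[0][1]:
  c0 r0c0: 5 / 5 / 1
  c0 r0c1: 0 / 0 / 0
  c1 r0c0: 20 / 20 / 4
  c1 r0c1: 30 / 30 / 5
  c2 r0c0: 15 / 15 / 3
  c2 r0c1: 60 / 60 / 8
  c3 r0c0: 0 / 0 / 0
  c3 r0c1: 35 / 35 / 4

PE[0][1].acc = 35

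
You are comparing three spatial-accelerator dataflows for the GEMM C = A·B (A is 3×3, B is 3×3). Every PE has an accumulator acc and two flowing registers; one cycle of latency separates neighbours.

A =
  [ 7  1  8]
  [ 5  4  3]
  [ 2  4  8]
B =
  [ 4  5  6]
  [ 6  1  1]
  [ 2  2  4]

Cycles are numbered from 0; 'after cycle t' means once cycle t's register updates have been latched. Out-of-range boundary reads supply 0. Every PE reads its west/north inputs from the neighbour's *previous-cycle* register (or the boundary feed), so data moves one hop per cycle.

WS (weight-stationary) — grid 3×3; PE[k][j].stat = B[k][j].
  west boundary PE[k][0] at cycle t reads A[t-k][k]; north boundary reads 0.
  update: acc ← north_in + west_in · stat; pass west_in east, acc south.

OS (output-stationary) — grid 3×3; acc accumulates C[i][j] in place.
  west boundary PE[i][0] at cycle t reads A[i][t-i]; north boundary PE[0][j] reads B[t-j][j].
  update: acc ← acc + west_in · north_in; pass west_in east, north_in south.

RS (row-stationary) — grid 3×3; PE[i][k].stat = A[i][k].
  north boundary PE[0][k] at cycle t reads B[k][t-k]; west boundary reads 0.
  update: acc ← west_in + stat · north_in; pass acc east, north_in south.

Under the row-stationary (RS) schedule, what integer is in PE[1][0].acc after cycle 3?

RS (3×3). Following PE[1][0] plus its west/north inputs:
  @0  [0,0]  acc 28  |  →28  ↓4
  @0  [1,0]  acc 0  |  →0  ↓0
  @1  [0,0]  acc 35  |  →35  ↓5
  @1  [1,0]  acc 20  |  →20  ↓4
  @2  [0,0]  acc 42  |  →42  ↓6
  @2  [1,0]  acc 25  |  →25  ↓5
  @3  [0,0]  acc 0  |  →0  ↓0
  @3  [1,0]  acc 30  |  →30  ↓6

PE[1][0].acc = 30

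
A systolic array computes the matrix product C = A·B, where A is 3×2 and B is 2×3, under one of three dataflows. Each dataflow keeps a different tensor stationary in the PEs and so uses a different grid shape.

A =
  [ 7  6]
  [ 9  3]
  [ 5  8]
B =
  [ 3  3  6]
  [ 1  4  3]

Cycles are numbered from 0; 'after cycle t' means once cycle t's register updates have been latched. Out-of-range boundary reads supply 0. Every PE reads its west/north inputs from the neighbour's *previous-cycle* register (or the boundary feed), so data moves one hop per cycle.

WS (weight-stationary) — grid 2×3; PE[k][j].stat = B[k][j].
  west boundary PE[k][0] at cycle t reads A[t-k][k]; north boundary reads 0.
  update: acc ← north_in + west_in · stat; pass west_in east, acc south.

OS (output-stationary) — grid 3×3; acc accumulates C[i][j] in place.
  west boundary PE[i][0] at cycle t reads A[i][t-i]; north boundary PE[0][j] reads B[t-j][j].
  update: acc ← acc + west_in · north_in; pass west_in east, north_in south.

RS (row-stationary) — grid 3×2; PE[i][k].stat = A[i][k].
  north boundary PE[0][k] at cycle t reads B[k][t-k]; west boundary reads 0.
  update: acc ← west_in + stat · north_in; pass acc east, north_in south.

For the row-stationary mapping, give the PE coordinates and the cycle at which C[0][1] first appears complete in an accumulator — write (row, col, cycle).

(row, col, cycle) = (0, 1, 2)

Under RS, C[0][1] lands at PE[0][1]:
  t=0 PE[0][1]: acc=0 h=0 v=0
  t=1 PE[0][1]: acc=27 h=27 v=1
  t=2 PE[0][1]: acc=45 h=45 v=4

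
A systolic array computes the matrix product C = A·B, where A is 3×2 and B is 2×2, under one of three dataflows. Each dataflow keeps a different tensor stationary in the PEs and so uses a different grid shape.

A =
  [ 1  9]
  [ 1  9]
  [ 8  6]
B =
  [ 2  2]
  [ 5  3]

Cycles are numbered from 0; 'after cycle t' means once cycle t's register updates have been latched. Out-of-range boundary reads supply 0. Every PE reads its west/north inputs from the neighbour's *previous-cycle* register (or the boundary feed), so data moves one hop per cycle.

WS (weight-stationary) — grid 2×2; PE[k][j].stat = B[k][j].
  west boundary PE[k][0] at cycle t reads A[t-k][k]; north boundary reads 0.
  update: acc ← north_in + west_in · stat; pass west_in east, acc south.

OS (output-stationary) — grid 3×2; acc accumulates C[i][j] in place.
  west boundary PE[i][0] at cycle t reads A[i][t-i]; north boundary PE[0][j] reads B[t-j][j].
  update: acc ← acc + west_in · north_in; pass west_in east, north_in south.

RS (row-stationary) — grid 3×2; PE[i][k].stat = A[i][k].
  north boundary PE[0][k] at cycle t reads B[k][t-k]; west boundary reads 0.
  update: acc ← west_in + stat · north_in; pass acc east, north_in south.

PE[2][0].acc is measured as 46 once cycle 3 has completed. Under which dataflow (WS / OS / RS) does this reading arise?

dataflow = OS

WS (2×2): PE[2][0] does not exist.
— OS: 3×2; PE[2][0] trace:
  @0  [2,0]  acc 0  |  →0  ↓0
  @1  [2,0]  acc 0  |  →0  ↓0
  @2  [2,0]  acc 16  |  →8  ↓2
  @3  [2,0]  acc 46  |  →6  ↓5
— RS: 3×2; PE[2][0] trace:
  @0  [2,0]  acc 0  |  →0  ↓0
  @1  [2,0]  acc 0  |  →0  ↓0
  @2  [2,0]  acc 16  |  →16  ↓2
  @3  [2,0]  acc 16  |  →16  ↓2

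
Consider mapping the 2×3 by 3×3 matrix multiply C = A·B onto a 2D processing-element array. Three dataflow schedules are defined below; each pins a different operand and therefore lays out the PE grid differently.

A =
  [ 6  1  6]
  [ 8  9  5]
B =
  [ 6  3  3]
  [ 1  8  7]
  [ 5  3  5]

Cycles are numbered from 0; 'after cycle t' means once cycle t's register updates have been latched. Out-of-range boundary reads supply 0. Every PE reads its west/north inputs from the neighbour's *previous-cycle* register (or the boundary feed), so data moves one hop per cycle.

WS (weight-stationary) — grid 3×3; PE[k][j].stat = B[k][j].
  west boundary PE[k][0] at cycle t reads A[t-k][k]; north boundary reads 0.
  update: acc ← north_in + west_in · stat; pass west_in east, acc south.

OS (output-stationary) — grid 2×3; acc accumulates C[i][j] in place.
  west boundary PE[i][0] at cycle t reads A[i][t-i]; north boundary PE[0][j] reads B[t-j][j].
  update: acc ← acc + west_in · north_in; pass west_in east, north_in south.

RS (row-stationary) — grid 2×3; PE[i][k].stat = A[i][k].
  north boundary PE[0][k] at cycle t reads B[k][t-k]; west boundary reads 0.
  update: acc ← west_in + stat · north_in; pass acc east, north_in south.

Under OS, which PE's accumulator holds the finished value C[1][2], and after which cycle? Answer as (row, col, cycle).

Under OS, C[1][2] lands at PE[1][2]:
  @0  [1,2]  acc 0  |  →0  ↓0
  @1  [1,2]  acc 0  |  →0  ↓0
  @2  [1,2]  acc 0  |  →0  ↓0
  @3  [1,2]  acc 24  |  →8  ↓3
  @4  [1,2]  acc 87  |  →9  ↓7
  @5  [1,2]  acc 112  |  →5  ↓5

(row, col, cycle) = (1, 2, 5)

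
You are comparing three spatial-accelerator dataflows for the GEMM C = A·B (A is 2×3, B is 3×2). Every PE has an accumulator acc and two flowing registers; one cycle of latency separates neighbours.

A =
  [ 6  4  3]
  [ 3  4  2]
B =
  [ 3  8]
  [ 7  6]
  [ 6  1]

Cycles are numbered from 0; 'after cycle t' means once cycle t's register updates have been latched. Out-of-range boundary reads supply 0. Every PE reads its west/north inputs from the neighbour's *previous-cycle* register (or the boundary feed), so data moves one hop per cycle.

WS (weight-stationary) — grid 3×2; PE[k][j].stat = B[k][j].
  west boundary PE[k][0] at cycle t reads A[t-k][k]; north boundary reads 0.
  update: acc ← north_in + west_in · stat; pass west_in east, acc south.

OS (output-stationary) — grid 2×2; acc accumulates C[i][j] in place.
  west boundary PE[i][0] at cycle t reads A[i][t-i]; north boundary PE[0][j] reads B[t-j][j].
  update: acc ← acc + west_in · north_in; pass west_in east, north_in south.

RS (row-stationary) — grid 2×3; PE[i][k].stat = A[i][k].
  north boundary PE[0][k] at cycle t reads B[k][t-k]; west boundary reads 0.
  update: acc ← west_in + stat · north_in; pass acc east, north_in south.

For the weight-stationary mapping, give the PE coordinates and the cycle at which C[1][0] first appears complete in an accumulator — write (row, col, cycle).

WS: C[1][0] accumulates in PE[2][0]:
  0: (2,0).acc=0  regs=<0,0>
  1: (2,0).acc=0  regs=<0,0>
  2: (2,0).acc=64  regs=<3,64>
  3: (2,0).acc=49  regs=<2,49>

(row, col, cycle) = (2, 0, 3)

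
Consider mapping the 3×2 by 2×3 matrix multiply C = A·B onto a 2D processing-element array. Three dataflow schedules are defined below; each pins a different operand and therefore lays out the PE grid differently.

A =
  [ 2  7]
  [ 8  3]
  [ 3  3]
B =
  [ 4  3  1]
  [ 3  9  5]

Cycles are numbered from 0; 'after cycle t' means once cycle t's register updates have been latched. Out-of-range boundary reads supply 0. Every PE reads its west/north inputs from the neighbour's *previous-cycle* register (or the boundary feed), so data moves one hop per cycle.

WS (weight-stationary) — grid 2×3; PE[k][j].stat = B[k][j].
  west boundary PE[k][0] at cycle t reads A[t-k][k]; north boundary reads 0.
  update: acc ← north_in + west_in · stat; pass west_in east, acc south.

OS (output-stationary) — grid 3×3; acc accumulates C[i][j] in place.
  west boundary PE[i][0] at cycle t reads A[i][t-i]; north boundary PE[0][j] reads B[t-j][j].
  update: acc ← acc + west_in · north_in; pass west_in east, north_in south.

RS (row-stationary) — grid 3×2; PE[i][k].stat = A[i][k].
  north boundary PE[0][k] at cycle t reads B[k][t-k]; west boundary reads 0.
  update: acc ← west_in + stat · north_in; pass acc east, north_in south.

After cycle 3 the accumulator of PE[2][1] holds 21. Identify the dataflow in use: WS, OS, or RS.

dataflow = RS

WS: PE[2][1] is outside its 2×3 grid.
OS (3×3 grid), PE[2][1]:
  t=0 PE[2][1]: acc=0 h=0 v=0
  t=1 PE[2][1]: acc=0 h=0 v=0
  t=2 PE[2][1]: acc=0 h=0 v=0
  t=3 PE[2][1]: acc=9 h=3 v=3
RS (3×2 grid), PE[2][1]:
  t=0 PE[2][1]: acc=0 h=0 v=0
  t=1 PE[2][1]: acc=0 h=0 v=0
  t=2 PE[2][1]: acc=0 h=0 v=0
  t=3 PE[2][1]: acc=21 h=21 v=3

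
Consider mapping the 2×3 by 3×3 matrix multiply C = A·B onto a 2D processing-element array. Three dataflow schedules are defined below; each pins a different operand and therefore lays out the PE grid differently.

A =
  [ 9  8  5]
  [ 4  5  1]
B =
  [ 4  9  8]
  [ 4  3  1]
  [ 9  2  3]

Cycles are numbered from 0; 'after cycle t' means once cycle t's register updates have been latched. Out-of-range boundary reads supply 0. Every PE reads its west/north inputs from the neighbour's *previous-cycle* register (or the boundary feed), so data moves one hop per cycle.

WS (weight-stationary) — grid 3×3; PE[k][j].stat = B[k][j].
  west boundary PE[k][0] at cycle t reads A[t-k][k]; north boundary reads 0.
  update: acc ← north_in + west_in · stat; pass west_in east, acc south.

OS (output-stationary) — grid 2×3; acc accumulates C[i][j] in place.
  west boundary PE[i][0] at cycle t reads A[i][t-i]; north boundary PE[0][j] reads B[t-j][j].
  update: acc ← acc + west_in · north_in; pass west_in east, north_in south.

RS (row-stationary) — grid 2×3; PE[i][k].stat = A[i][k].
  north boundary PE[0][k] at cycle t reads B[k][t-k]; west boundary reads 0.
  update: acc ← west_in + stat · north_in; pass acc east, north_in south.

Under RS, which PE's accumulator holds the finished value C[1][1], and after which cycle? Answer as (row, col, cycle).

RS — PE[1][2] is where C[1][1] collects:
  after 0 — PE[1][2] acc=0, pass-E 0, pass-S 0
  after 1 — PE[1][2] acc=0, pass-E 0, pass-S 0
  after 2 — PE[1][2] acc=0, pass-E 0, pass-S 0
  after 3 — PE[1][2] acc=45, pass-E 45, pass-S 9
  after 4 — PE[1][2] acc=53, pass-E 53, pass-S 2

(row, col, cycle) = (1, 2, 4)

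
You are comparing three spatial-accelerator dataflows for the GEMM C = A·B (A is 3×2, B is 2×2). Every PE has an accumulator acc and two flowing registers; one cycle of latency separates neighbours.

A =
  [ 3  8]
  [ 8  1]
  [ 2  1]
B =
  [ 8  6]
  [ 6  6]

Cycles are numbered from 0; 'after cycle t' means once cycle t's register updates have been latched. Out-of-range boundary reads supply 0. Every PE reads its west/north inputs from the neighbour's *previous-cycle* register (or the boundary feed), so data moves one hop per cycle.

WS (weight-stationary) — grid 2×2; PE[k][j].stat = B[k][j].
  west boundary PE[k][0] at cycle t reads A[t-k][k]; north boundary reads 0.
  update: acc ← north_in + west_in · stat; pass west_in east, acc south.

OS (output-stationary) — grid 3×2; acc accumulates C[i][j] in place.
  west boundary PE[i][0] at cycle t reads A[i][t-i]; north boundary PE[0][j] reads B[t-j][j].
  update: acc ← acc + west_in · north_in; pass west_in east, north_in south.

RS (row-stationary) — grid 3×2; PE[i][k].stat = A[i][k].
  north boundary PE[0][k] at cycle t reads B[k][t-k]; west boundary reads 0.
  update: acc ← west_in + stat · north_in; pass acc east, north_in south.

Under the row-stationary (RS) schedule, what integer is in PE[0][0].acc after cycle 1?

RS (3×2). Following PE[0][0] plus its west/north inputs:
  step 0 · PE0,0: acc=24; fwd→24 fwd↓8
  step 1 · PE0,0: acc=18; fwd→18 fwd↓6

PE[0][0].acc = 18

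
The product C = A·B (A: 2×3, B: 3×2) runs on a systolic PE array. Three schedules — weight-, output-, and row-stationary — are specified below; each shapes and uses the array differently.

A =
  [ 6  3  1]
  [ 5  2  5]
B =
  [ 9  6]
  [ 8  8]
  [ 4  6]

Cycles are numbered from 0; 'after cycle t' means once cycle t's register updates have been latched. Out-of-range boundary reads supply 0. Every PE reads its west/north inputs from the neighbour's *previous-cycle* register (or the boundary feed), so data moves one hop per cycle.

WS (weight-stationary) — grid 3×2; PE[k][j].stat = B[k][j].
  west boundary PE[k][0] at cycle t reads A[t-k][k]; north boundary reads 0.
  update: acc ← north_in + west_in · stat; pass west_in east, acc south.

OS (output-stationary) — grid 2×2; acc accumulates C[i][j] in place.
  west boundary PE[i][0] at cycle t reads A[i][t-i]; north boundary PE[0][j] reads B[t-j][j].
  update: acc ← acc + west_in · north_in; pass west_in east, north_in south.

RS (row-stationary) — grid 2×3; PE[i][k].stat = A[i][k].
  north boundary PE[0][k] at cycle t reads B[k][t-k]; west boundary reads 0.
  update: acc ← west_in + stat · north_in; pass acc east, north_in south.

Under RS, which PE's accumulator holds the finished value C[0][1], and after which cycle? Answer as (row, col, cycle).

(row, col, cycle) = (0, 2, 3)

Under RS, C[0][1] lands at PE[0][2]:
  t=0 PE[0][2]: acc=0 h=0 v=0
  t=1 PE[0][2]: acc=0 h=0 v=0
  t=2 PE[0][2]: acc=82 h=82 v=4
  t=3 PE[0][2]: acc=66 h=66 v=6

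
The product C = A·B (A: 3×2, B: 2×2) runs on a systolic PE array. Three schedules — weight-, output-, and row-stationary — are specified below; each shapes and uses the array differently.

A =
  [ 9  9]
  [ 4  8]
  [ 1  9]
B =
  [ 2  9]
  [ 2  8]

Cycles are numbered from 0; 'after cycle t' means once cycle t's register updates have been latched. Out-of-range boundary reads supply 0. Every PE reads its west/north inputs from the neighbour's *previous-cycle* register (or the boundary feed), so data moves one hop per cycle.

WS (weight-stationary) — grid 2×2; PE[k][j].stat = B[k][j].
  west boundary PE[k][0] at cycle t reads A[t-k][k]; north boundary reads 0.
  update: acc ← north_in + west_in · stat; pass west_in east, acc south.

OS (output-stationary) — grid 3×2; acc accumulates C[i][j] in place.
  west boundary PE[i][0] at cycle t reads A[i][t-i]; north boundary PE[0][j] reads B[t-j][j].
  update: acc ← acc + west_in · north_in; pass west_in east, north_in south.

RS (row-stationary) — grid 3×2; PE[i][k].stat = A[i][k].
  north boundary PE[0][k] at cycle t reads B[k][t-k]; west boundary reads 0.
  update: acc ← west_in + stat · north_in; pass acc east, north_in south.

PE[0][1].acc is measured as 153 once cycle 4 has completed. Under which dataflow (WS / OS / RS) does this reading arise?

— WS: 2×2; PE[0][1] trace:
  @0  [0,1]  acc 0  |  →0  ↓0
  @1  [0,1]  acc 81  |  →9  ↓81
  @2  [0,1]  acc 36  |  →4  ↓36
  @3  [0,1]  acc 9  |  →1  ↓9
  @4  [0,1]  acc 0  |  →0  ↓0
— OS: 3×2; PE[0][1] trace:
  @0  [0,1]  acc 0  |  →0  ↓0
  @1  [0,1]  acc 81  |  →9  ↓9
  @2  [0,1]  acc 153  |  →9  ↓8
  @3  [0,1]  acc 153  |  →0  ↓0
  @4  [0,1]  acc 153  |  →0  ↓0
— RS: 3×2; PE[0][1] trace:
  @0  [0,1]  acc 0  |  →0  ↓0
  @1  [0,1]  acc 36  |  →36  ↓2
  @2  [0,1]  acc 153  |  →153  ↓8
  @3  [0,1]  acc 0  |  →0  ↓0
  @4  [0,1]  acc 0  |  →0  ↓0

dataflow = OS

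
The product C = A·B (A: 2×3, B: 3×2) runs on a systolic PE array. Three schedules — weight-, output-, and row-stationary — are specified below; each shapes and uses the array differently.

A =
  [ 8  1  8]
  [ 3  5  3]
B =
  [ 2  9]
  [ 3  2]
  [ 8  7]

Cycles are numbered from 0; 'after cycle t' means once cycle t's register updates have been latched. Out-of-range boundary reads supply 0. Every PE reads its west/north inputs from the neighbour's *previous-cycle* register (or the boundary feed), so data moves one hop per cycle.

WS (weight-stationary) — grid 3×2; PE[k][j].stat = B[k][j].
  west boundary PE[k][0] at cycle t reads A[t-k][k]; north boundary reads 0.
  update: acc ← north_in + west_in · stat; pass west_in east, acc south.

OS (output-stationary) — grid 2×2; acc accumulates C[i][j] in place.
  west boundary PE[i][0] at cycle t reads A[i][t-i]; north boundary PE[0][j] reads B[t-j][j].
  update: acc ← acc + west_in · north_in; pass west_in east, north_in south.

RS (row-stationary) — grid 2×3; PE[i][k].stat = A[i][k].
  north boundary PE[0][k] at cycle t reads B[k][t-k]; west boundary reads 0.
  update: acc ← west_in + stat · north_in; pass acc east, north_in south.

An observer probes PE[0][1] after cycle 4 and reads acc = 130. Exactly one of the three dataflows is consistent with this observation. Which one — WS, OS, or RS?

Under WS (3×2), PE[0][1]:
  t=0 PE[0][1]: acc=0 h=0 v=0
  t=1 PE[0][1]: acc=72 h=8 v=72
  t=2 PE[0][1]: acc=27 h=3 v=27
  t=3 PE[0][1]: acc=0 h=0 v=0
  t=4 PE[0][1]: acc=0 h=0 v=0
Under OS (2×2), PE[0][1]:
  t=0 PE[0][1]: acc=0 h=0 v=0
  t=1 PE[0][1]: acc=72 h=8 v=9
  t=2 PE[0][1]: acc=74 h=1 v=2
  t=3 PE[0][1]: acc=130 h=8 v=7
  t=4 PE[0][1]: acc=130 h=0 v=0
Under RS (2×3), PE[0][1]:
  t=0 PE[0][1]: acc=0 h=0 v=0
  t=1 PE[0][1]: acc=19 h=19 v=3
  t=2 PE[0][1]: acc=74 h=74 v=2
  t=3 PE[0][1]: acc=0 h=0 v=0
  t=4 PE[0][1]: acc=0 h=0 v=0

dataflow = OS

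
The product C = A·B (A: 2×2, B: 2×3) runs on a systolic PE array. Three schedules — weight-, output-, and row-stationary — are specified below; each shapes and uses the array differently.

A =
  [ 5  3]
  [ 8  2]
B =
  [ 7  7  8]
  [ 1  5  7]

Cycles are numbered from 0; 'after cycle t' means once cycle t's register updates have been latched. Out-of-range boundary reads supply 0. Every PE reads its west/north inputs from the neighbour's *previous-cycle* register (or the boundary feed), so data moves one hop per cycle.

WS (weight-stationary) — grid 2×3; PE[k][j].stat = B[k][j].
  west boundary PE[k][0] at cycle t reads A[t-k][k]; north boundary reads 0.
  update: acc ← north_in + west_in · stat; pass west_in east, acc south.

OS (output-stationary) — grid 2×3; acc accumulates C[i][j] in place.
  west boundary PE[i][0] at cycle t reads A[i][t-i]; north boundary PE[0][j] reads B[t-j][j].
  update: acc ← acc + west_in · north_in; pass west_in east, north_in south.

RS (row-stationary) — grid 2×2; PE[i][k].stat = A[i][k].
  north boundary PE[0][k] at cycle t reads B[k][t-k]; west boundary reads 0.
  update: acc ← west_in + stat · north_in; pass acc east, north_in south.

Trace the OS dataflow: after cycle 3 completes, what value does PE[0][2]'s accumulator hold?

PE[0][2].acc = 61

OS 2×3: PE[0][2] cycle-by-cycle (with neighbour feeds):
  cycle 0: PE[0][1] → acc 0, east 0, south 0
  cycle 0: PE[0][2] → acc 0, east 0, south 0
  cycle 1: PE[0][1] → acc 35, east 5, south 7
  cycle 1: PE[0][2] → acc 0, east 0, south 0
  cycle 2: PE[0][1] → acc 50, east 3, south 5
  cycle 2: PE[0][2] → acc 40, east 5, south 8
  cycle 3: PE[0][1] → acc 50, east 0, south 0
  cycle 3: PE[0][2] → acc 61, east 3, south 7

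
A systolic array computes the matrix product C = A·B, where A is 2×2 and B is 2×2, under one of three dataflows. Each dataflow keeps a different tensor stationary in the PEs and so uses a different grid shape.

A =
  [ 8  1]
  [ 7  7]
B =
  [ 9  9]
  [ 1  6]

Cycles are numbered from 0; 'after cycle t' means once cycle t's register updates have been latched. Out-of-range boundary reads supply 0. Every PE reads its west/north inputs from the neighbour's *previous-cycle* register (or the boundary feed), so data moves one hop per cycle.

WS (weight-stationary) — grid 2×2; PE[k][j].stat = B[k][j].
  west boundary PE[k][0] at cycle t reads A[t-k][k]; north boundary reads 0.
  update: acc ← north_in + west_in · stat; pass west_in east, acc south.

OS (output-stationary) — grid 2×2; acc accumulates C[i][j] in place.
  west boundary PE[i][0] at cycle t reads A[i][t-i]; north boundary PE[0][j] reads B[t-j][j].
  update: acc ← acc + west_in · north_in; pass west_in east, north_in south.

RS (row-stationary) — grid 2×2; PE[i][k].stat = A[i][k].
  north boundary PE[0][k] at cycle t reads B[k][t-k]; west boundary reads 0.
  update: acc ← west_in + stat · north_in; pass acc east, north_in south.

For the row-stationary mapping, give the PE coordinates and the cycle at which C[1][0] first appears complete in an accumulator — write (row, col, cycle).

(row, col, cycle) = (1, 1, 2)

RS — PE[1][1] is where C[1][0] collects:
  0: (1,1).acc=0  regs=<0,0>
  1: (1,1).acc=0  regs=<0,0>
  2: (1,1).acc=70  regs=<70,1>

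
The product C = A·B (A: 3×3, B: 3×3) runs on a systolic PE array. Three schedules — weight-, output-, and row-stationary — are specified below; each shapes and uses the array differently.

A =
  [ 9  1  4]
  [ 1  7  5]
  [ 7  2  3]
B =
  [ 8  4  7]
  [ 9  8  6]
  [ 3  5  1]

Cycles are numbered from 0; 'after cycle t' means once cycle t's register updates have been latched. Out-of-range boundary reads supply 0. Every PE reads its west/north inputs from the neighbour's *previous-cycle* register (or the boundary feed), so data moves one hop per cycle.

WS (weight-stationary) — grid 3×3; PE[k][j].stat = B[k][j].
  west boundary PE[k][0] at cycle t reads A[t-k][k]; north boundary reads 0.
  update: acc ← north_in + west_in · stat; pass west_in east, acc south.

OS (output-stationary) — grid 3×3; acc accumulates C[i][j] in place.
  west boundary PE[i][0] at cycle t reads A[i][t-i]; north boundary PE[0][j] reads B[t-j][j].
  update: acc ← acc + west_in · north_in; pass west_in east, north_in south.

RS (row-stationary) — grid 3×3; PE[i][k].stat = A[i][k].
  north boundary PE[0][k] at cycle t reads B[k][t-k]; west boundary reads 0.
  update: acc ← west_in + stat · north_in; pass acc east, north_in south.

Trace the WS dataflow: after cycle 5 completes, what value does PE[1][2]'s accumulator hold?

WS (3×3). Following PE[1][2] plus its west/north inputs:
  [0] (0,2) acc=0 (h:0 v:0)
  [0] (1,1) acc=0 (h:0 v:0)
  [0] (1,2) acc=0 (h:0 v:0)
  [1] (0,2) acc=0 (h:0 v:0)
  [1] (1,1) acc=0 (h:0 v:0)
  [1] (1,2) acc=0 (h:0 v:0)
  [2] (0,2) acc=63 (h:9 v:63)
  [2] (1,1) acc=44 (h:1 v:44)
  [2] (1,2) acc=0 (h:0 v:0)
  [3] (0,2) acc=7 (h:1 v:7)
  [3] (1,1) acc=60 (h:7 v:60)
  [3] (1,2) acc=69 (h:1 v:69)
  [4] (0,2) acc=49 (h:7 v:49)
  [4] (1,1) acc=44 (h:2 v:44)
  [4] (1,2) acc=49 (h:7 v:49)
  [5] (0,2) acc=0 (h:0 v:0)
  [5] (1,1) acc=0 (h:0 v:0)
  [5] (1,2) acc=61 (h:2 v:61)

PE[1][2].acc = 61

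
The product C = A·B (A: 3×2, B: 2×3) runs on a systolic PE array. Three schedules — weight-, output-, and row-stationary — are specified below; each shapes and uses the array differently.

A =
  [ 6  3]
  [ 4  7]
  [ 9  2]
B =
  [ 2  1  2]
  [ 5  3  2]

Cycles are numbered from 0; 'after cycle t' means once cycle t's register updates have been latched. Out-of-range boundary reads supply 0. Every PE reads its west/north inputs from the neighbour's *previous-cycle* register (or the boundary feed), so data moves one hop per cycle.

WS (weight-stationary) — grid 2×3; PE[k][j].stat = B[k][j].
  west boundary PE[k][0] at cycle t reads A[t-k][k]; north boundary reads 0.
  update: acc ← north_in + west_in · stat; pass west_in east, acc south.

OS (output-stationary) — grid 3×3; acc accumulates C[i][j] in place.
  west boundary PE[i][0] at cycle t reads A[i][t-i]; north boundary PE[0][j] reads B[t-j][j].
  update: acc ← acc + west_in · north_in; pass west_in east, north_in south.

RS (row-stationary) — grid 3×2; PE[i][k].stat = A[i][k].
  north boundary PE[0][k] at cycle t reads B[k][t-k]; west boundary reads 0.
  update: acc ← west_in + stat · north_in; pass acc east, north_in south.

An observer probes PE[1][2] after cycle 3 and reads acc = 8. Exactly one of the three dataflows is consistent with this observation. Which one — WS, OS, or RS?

dataflow = OS

WS [2×3] PE[1][2] across cycles:
  c0 r1c2: 0 / 0 / 0
  c1 r1c2: 0 / 0 / 0
  c2 r1c2: 0 / 0 / 0
  c3 r1c2: 18 / 3 / 18
OS [3×3] PE[1][2] across cycles:
  c0 r1c2: 0 / 0 / 0
  c1 r1c2: 0 / 0 / 0
  c2 r1c2: 0 / 0 / 0
  c3 r1c2: 8 / 4 / 2
RS (3×2): PE[1][2] does not exist.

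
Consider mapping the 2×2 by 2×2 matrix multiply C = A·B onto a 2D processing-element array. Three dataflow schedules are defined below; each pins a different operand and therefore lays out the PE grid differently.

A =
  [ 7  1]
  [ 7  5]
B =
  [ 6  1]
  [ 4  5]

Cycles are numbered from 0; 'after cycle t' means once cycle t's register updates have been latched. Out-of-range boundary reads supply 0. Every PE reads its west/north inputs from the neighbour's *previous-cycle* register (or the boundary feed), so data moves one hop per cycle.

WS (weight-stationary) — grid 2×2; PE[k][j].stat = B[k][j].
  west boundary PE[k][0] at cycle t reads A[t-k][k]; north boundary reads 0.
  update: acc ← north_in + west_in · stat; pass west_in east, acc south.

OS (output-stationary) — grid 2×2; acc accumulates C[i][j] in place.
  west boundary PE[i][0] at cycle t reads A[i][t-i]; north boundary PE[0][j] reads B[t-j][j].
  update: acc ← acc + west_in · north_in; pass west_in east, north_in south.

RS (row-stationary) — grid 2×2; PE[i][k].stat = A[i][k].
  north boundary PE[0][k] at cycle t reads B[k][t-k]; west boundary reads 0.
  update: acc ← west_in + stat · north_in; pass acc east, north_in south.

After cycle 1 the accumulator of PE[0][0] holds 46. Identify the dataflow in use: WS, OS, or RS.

dataflow = OS

Under WS (2×2), PE[0][0]:
  after 0 — PE[0][0] acc=42, pass-E 7, pass-S 42
  after 1 — PE[0][0] acc=42, pass-E 7, pass-S 42
Under OS (2×2), PE[0][0]:
  after 0 — PE[0][0] acc=42, pass-E 7, pass-S 6
  after 1 — PE[0][0] acc=46, pass-E 1, pass-S 4
Under RS (2×2), PE[0][0]:
  after 0 — PE[0][0] acc=42, pass-E 42, pass-S 6
  after 1 — PE[0][0] acc=7, pass-E 7, pass-S 1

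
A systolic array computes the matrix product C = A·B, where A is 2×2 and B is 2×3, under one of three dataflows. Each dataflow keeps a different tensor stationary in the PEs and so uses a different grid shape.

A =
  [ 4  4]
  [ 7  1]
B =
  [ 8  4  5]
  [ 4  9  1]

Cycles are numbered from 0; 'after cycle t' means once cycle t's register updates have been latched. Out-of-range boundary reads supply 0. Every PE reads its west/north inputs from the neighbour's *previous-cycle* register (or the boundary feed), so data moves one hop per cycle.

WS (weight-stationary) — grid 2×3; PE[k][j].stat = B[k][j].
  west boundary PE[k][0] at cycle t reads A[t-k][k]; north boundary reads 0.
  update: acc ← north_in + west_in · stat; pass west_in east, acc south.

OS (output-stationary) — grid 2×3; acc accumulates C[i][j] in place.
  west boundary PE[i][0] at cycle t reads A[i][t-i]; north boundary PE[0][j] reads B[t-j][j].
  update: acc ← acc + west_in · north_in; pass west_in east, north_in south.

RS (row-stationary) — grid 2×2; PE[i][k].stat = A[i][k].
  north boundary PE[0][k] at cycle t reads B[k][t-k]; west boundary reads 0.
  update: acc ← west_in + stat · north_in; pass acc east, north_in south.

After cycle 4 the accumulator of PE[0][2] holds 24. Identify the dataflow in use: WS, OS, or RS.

dataflow = OS

WS (2×3 grid), PE[0][2]:
  @0  [0,2]  acc 0  |  →0  ↓0
  @1  [0,2]  acc 0  |  →0  ↓0
  @2  [0,2]  acc 20  |  →4  ↓20
  @3  [0,2]  acc 35  |  →7  ↓35
  @4  [0,2]  acc 0  |  →0  ↓0
OS (2×3 grid), PE[0][2]:
  @0  [0,2]  acc 0  |  →0  ↓0
  @1  [0,2]  acc 0  |  →0  ↓0
  @2  [0,2]  acc 20  |  →4  ↓5
  @3  [0,2]  acc 24  |  →4  ↓1
  @4  [0,2]  acc 24  |  →0  ↓0
— RS: 2×2 array has no PE[0][2].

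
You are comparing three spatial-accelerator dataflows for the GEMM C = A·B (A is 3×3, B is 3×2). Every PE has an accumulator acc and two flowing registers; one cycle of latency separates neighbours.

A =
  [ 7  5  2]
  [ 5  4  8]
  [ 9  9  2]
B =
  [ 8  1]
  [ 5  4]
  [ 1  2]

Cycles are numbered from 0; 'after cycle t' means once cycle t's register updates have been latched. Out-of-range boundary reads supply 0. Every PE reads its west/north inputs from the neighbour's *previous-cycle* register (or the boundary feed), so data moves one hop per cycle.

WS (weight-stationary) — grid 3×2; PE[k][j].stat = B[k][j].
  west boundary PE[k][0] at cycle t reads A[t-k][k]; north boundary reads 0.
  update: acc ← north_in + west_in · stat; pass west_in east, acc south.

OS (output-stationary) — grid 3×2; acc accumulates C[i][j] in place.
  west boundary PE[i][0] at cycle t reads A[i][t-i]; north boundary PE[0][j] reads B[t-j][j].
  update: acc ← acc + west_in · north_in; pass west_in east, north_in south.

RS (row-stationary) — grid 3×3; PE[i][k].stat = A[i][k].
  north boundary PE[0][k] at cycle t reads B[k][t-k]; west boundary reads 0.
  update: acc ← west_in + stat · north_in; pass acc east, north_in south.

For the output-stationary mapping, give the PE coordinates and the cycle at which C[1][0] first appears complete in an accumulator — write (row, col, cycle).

OS: C[1][0] accumulates in PE[1][0]:
  after 0 — PE[1][0] acc=0, pass-E 0, pass-S 0
  after 1 — PE[1][0] acc=40, pass-E 5, pass-S 8
  after 2 — PE[1][0] acc=60, pass-E 4, pass-S 5
  after 3 — PE[1][0] acc=68, pass-E 8, pass-S 1

(row, col, cycle) = (1, 0, 3)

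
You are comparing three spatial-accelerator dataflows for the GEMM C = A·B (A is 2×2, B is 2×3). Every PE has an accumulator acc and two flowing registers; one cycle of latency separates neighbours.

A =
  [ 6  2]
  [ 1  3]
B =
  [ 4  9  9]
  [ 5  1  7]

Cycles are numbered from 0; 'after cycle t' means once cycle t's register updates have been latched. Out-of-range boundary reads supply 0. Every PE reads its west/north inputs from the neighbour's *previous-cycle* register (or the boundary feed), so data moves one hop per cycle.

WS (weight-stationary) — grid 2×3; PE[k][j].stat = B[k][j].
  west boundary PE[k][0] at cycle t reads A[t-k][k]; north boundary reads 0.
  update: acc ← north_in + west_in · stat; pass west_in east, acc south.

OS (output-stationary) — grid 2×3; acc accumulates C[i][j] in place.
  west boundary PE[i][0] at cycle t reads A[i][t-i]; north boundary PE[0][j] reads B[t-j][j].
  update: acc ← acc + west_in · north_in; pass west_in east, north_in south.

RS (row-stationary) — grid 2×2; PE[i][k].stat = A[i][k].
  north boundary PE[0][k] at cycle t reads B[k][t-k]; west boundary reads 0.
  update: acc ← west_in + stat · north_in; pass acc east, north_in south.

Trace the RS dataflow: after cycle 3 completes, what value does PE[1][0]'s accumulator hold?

PE[1][0].acc = 9

RS on a 2×2 grid — tracing PE[1][0] and its feeders:
  c0 r0c0: 24 / 24 / 4
  c0 r1c0: 0 / 0 / 0
  c1 r0c0: 54 / 54 / 9
  c1 r1c0: 4 / 4 / 4
  c2 r0c0: 54 / 54 / 9
  c2 r1c0: 9 / 9 / 9
  c3 r0c0: 0 / 0 / 0
  c3 r1c0: 9 / 9 / 9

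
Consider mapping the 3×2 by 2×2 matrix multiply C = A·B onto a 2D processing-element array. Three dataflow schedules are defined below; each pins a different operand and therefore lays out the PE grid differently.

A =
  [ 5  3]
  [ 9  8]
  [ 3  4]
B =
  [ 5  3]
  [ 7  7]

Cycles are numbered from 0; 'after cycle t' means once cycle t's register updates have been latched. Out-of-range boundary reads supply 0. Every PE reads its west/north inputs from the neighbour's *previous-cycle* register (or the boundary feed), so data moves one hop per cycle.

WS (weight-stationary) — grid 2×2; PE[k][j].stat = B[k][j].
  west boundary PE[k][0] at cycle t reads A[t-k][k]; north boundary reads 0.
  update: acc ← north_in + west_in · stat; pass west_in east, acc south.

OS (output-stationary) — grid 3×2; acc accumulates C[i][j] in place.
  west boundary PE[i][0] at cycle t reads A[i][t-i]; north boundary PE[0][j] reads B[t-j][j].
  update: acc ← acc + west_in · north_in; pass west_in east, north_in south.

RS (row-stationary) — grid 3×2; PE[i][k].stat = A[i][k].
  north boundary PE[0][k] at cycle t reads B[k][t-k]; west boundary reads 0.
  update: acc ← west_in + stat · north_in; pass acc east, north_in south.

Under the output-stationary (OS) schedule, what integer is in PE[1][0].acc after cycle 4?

Tracing OS — 3×2 array, target PE[1][0]:
  after 0 — PE[0][0] acc=25, pass-E 5, pass-S 5
  after 0 — PE[1][0] acc=0, pass-E 0, pass-S 0
  after 1 — PE[0][0] acc=46, pass-E 3, pass-S 7
  after 1 — PE[1][0] acc=45, pass-E 9, pass-S 5
  after 2 — PE[0][0] acc=46, pass-E 0, pass-S 0
  after 2 — PE[1][0] acc=101, pass-E 8, pass-S 7
  after 3 — PE[0][0] acc=46, pass-E 0, pass-S 0
  after 3 — PE[1][0] acc=101, pass-E 0, pass-S 0
  after 4 — PE[0][0] acc=46, pass-E 0, pass-S 0
  after 4 — PE[1][0] acc=101, pass-E 0, pass-S 0

PE[1][0].acc = 101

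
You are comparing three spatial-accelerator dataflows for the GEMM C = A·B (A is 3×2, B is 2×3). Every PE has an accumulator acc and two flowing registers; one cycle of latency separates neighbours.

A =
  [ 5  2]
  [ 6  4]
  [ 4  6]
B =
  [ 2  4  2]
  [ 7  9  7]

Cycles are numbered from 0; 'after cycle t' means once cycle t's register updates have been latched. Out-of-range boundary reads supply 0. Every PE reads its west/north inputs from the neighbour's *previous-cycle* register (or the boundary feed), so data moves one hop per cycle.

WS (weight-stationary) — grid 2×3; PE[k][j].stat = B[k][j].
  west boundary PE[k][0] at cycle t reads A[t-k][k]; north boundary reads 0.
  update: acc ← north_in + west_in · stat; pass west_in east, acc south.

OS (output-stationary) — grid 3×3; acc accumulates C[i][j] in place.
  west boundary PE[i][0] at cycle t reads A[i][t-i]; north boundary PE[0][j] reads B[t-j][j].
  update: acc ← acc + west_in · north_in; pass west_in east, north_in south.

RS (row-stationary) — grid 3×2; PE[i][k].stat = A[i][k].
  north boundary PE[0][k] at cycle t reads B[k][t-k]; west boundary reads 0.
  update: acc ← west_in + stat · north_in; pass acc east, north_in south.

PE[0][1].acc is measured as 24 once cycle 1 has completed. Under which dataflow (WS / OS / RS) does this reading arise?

WS (2×3 grid), PE[0][1]:
  [0] (0,1) acc=0 (h:0 v:0)
  [1] (0,1) acc=20 (h:5 v:20)
OS (3×3 grid), PE[0][1]:
  [0] (0,1) acc=0 (h:0 v:0)
  [1] (0,1) acc=20 (h:5 v:4)
RS (3×2 grid), PE[0][1]:
  [0] (0,1) acc=0 (h:0 v:0)
  [1] (0,1) acc=24 (h:24 v:7)

dataflow = RS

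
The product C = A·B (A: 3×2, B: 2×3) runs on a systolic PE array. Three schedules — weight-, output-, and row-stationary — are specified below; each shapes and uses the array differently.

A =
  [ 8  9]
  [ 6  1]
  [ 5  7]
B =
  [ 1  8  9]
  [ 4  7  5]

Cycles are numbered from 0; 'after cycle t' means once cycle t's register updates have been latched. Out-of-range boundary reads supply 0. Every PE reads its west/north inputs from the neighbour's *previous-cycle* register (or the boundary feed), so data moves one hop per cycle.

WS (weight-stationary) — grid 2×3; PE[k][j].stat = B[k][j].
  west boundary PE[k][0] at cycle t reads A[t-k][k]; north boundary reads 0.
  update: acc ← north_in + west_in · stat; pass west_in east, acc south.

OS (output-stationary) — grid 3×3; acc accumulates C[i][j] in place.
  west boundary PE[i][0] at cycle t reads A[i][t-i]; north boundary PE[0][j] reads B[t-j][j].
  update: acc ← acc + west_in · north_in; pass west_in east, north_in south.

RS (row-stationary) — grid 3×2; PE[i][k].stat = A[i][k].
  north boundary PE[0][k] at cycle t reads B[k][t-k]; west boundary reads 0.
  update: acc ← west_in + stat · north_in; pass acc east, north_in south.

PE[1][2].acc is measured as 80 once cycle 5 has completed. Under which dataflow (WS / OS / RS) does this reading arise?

WS (2×3 grid), PE[1][2]:
  cycle 0: PE[1][2] → acc 0, east 0, south 0
  cycle 1: PE[1][2] → acc 0, east 0, south 0
  cycle 2: PE[1][2] → acc 0, east 0, south 0
  cycle 3: PE[1][2] → acc 117, east 9, south 117
  cycle 4: PE[1][2] → acc 59, east 1, south 59
  cycle 5: PE[1][2] → acc 80, east 7, south 80
OS (3×3 grid), PE[1][2]:
  cycle 0: PE[1][2] → acc 0, east 0, south 0
  cycle 1: PE[1][2] → acc 0, east 0, south 0
  cycle 2: PE[1][2] → acc 0, east 0, south 0
  cycle 3: PE[1][2] → acc 54, east 6, south 9
  cycle 4: PE[1][2] → acc 59, east 1, south 5
  cycle 5: PE[1][2] → acc 59, east 0, south 0
— RS: 3×2 array has no PE[1][2].

dataflow = WS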